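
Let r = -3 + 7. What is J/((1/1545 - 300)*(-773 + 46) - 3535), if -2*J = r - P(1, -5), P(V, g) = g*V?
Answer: -13905/663004396 ≈ -2.0973e-5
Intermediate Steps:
P(V, g) = V*g
r = 4
J = -9/2 (J = -(4 - (-5))/2 = -(4 - 1*(-5))/2 = -(4 + 5)/2 = -½*9 = -9/2 ≈ -4.5000)
J/((1/1545 - 300)*(-773 + 46) - 3535) = -9/2/((1/1545 - 300)*(-773 + 46) - 3535) = -9/2/((1/1545 - 300)*(-727) - 3535) = -9/2/(-463499/1545*(-727) - 3535) = -9/2/(336963773/1545 - 3535) = -9/2/(331502198/1545) = (1545/331502198)*(-9/2) = -13905/663004396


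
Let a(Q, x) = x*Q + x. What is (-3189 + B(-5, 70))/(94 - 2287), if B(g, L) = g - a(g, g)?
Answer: 3214/2193 ≈ 1.4656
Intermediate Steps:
a(Q, x) = x + Q*x (a(Q, x) = Q*x + x = x + Q*x)
B(g, L) = g - g*(1 + g)
(-3189 + B(-5, 70))/(94 - 2287) = (-3189 - 1*(-5)²)/(94 - 2287) = (-3189 - 1*25)/(-2193) = (-3189 - 25)*(-1/2193) = -3214*(-1/2193) = 3214/2193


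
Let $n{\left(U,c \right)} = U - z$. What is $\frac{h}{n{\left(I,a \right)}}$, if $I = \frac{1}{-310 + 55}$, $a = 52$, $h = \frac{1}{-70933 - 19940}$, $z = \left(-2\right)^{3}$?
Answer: $- \frac{85}{61763349} \approx -1.3762 \cdot 10^{-6}$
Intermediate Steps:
$z = -8$
$h = - \frac{1}{90873}$ ($h = \frac{1}{-90873} = - \frac{1}{90873} \approx -1.1004 \cdot 10^{-5}$)
$I = - \frac{1}{255}$ ($I = \frac{1}{-255} = - \frac{1}{255} \approx -0.0039216$)
$n{\left(U,c \right)} = 8 + U$ ($n{\left(U,c \right)} = U - -8 = U + 8 = 8 + U$)
$\frac{h}{n{\left(I,a \right)}} = - \frac{1}{90873 \left(8 - \frac{1}{255}\right)} = - \frac{1}{90873 \cdot \frac{2039}{255}} = \left(- \frac{1}{90873}\right) \frac{255}{2039} = - \frac{85}{61763349}$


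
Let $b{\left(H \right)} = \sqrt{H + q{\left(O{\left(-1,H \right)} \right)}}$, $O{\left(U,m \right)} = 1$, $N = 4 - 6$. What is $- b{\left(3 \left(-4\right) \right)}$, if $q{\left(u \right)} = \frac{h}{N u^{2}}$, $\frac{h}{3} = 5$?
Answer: $- \frac{i \sqrt{78}}{2} \approx - 4.4159 i$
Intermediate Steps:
$h = 15$ ($h = 3 \cdot 5 = 15$)
$N = -2$ ($N = 4 - 6 = -2$)
$q{\left(u \right)} = - \frac{15}{2 u^{2}}$ ($q{\left(u \right)} = \frac{15}{\left(-2\right) u^{2}} = 15 \left(- \frac{1}{2 u^{2}}\right) = - \frac{15}{2 u^{2}}$)
$b{\left(H \right)} = \sqrt{- \frac{15}{2} + H}$ ($b{\left(H \right)} = \sqrt{H - \frac{15}{2 \cdot 1}} = \sqrt{H - \frac{15}{2}} = \sqrt{- \frac{15}{2} + H}$)
$- b{\left(3 \left(-4\right) \right)} = - \frac{\sqrt{-30 + 4 \cdot 3 \left(-4\right)}}{2} = - \frac{\sqrt{-30 + 4 \left(-12\right)}}{2} = - \frac{\sqrt{-30 - 48}}{2} = - \frac{\sqrt{-78}}{2} = - \frac{i \sqrt{78}}{2}$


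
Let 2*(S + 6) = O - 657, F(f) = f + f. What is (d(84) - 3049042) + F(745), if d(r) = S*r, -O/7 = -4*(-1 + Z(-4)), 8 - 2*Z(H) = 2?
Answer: -3073298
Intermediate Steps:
Z(H) = 3 (Z(H) = 4 - ½*2 = 4 - 1 = 3)
F(f) = 2*f
O = 56 (O = -(-28)*(-1 + 3) = -(-28)*2 = -7*(-8) = 56)
S = -613/2 (S = -6 + (56 - 657)/2 = -6 + (½)*(-601) = -6 - 601/2 = -613/2 ≈ -306.50)
d(r) = -613*r/2
(d(84) - 3049042) + F(745) = (-613/2*84 - 3049042) + 2*745 = (-25746 - 3049042) + 1490 = -3074788 + 1490 = -3073298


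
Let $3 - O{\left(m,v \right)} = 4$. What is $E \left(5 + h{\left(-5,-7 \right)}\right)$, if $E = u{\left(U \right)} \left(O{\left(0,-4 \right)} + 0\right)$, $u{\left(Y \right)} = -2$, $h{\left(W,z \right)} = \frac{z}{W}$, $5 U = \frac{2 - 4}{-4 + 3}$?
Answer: $\frac{64}{5} \approx 12.8$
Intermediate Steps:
$O{\left(m,v \right)} = -1$ ($O{\left(m,v \right)} = 3 - 4 = -1$)
$U = \frac{2}{5}$ ($U = \frac{\left(2 - 4\right) \frac{1}{-4 + 3}}{5} = \frac{\left(-2\right) \frac{1}{-1}}{5} = \frac{\left(-2\right) \left(-1\right)}{5} = \frac{1}{5} \cdot 2 = \frac{2}{5} \approx 0.4$)
$E = 2$ ($E = - 2 \left(-1 + 0\right) = \left(-2\right) \left(-1\right) = 2$)
$E \left(5 + h{\left(-5,-7 \right)}\right) = 2 \left(5 - \frac{7}{-5}\right) = 2 \left(5 - - \frac{7}{5}\right) = 2 \left(5 + \frac{7}{5}\right) = 2 \cdot \frac{32}{5} = \frac{64}{5}$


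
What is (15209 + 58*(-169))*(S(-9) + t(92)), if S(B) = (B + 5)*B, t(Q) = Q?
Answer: 692096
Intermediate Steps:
S(B) = B*(5 + B) (S(B) = (5 + B)*B = B*(5 + B))
(15209 + 58*(-169))*(S(-9) + t(92)) = (15209 + 58*(-169))*(-9*(5 - 9) + 92) = (15209 - 9802)*(-9*(-4) + 92) = 5407*(36 + 92) = 5407*128 = 692096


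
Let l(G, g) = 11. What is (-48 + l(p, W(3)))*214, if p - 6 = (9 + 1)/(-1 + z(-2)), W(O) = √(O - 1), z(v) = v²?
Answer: -7918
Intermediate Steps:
W(O) = √(-1 + O)
p = 28/3 (p = 6 + (9 + 1)/(-1 + (-2)²) = 6 + 10/(-1 + 4) = 6 + 10/3 = 28/3 ≈ 9.3333)
(-48 + l(p, W(3)))*214 = (-48 + 11)*214 = -37*214 = -7918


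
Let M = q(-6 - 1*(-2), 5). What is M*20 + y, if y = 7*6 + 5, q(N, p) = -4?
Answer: -33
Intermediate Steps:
M = -4
y = 47 (y = 42 + 5 = 47)
M*20 + y = -4*20 + 47 = -80 + 47 = -33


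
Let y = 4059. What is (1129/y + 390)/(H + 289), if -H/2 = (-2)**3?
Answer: 1584139/1237995 ≈ 1.2796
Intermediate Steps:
H = 16 (H = -2*(-2)**3 = -2*(-8) = 16)
(1129/y + 390)/(H + 289) = (1129/4059 + 390)/(16 + 289) = (1129*(1/4059) + 390)/305 = (1129/4059 + 390)*(1/305) = (1584139/4059)*(1/305) = 1584139/1237995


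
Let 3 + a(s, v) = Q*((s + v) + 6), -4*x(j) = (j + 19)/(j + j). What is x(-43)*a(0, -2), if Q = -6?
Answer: 81/43 ≈ 1.8837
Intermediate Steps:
x(j) = -(19 + j)/(8*j) (x(j) = -(j + 19)/(4*(j + j)) = -(19 + j)/(4*(2*j)) = -(19 + j)*1/(2*j)/4 = -(19 + j)/(8*j))
a(s, v) = -39 - 6*s - 6*v (a(s, v) = -3 - 6*((s + v) + 6) = -3 - 6*(6 + s + v) = -3 + (-36 - 6*s - 6*v) = -39 - 6*s - 6*v)
x(-43)*a(0, -2) = ((⅛)*(-19 - 1*(-43))/(-43))*(-39 - 6*0 - 6*(-2)) = ((⅛)*(-1/43)*(-19 + 43))*(-39 + 0 + 12) = ((⅛)*(-1/43)*24)*(-27) = -3/43*(-27) = 81/43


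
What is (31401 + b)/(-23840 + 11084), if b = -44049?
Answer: 1054/1063 ≈ 0.99153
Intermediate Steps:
(31401 + b)/(-23840 + 11084) = (31401 - 44049)/(-23840 + 11084) = -12648/(-12756) = -12648*(-1/12756) = 1054/1063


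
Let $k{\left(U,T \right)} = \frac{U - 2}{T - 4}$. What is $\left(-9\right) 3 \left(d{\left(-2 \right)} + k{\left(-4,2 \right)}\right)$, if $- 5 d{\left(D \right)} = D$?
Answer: $- \frac{459}{5} \approx -91.8$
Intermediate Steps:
$k{\left(U,T \right)} = \frac{-2 + U}{-4 + T}$
$d{\left(D \right)} = - \frac{D}{5}$
$\left(-9\right) 3 \left(d{\left(-2 \right)} + k{\left(-4,2 \right)}\right) = \left(-9\right) 3 \left(\left(- \frac{1}{5}\right) \left(-2\right) + \frac{-2 - 4}{-4 + 2}\right) = - 27 \left(\frac{2}{5} + \frac{1}{-2} \left(-6\right)\right) = - 27 \left(\frac{2}{5} - -3\right) = - 27 \left(\frac{2}{5} + 3\right) = \left(-27\right) \frac{17}{5} = - \frac{459}{5}$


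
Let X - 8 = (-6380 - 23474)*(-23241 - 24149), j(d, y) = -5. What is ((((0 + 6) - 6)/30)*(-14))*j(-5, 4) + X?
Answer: 1414781068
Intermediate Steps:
X = 1414781068 (X = 8 + (-6380 - 23474)*(-23241 - 24149) = 8 - 29854*(-47390) = 8 + 1414781060 = 1414781068)
((((0 + 6) - 6)/30)*(-14))*j(-5, 4) + X = ((((0 + 6) - 6)/30)*(-14))*(-5) + 1414781068 = (((6 - 6)*(1/30))*(-14))*(-5) + 1414781068 = ((0*(1/30))*(-14))*(-5) + 1414781068 = (0*(-14))*(-5) + 1414781068 = 0*(-5) + 1414781068 = 0 + 1414781068 = 1414781068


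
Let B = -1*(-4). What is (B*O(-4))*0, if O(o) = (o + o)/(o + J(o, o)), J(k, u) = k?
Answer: 0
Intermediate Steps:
B = 4
O(o) = 1 (O(o) = (o + o)/(o + o) = (2*o)/((2*o)) = (2*o)*(1/(2*o)) = 1)
(B*O(-4))*0 = (4*1)*0 = 4*0 = 0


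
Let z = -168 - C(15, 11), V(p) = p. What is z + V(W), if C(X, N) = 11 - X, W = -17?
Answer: -181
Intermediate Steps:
z = -164 (z = -168 - (11 - 1*15) = -168 - (11 - 15) = -168 - 1*(-4) = -168 + 4 = -164)
z + V(W) = -164 - 17 = -181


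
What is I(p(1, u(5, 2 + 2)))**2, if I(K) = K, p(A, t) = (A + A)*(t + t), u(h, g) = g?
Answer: 256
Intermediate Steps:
p(A, t) = 4*A*t (p(A, t) = (2*A)*(2*t) = 4*A*t)
I(p(1, u(5, 2 + 2)))**2 = (4*1*(2 + 2))**2 = (4*1*4)**2 = 16**2 = 256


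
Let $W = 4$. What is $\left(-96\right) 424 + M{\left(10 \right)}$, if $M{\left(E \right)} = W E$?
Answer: $-40664$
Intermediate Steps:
$M{\left(E \right)} = 4 E$
$\left(-96\right) 424 + M{\left(10 \right)} = \left(-96\right) 424 + 4 \cdot 10 = -40704 + 40 = -40664$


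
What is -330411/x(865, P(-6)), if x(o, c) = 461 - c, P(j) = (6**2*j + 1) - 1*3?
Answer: -330411/679 ≈ -486.61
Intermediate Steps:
P(j) = -2 + 36*j (P(j) = (36*j + 1) - 3 = (1 + 36*j) - 3 = -2 + 36*j)
-330411/x(865, P(-6)) = -330411/(461 - (-2 + 36*(-6))) = -330411/(461 - (-2 - 216)) = -330411/(461 - 1*(-218)) = -330411/(461 + 218) = -330411/679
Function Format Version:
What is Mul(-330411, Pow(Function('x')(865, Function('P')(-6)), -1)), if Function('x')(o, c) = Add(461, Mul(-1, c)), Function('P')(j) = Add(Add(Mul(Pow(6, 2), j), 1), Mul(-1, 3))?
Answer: Rational(-330411, 679) ≈ -486.61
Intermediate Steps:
Function('P')(j) = Add(-2, Mul(36, j)) (Function('P')(j) = Add(Add(Mul(36, j), 1), -3) = Add(Add(1, Mul(36, j)), -3) = Add(-2, Mul(36, j)))
Mul(-330411, Pow(Function('x')(865, Function('P')(-6)), -1)) = Mul(-330411, Pow(Add(461, Mul(-1, Add(-2, Mul(36, -6)))), -1)) = Mul(-330411, Pow(Add(461, Mul(-1, Add(-2, -216))), -1)) = Mul(-330411, Pow(Add(461, Mul(-1, -218)), -1)) = Mul(-330411, Pow(Add(461, 218), -1)) = Mul(-330411, Pow(679, -1)) = Mul(-330411, Rational(1, 679)) = Rational(-330411, 679)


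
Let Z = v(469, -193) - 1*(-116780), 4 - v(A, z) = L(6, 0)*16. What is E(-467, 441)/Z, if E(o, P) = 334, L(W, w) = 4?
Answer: 167/58360 ≈ 0.0028615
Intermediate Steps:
v(A, z) = -60 (v(A, z) = 4 - 4*16 = 4 - 1*64 = 4 - 64 = -60)
Z = 116720 (Z = -60 - 1*(-116780) = -60 + 116780 = 116720)
E(-467, 441)/Z = 334/116720 = 334*(1/116720) = 167/58360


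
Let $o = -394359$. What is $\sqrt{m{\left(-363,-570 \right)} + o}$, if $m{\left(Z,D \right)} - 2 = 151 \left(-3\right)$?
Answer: $i \sqrt{394810} \approx 628.34 i$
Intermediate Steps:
$m{\left(Z,D \right)} = -451$ ($m{\left(Z,D \right)} = 2 + 151 \left(-3\right) = 2 - 453 = -451$)
$\sqrt{m{\left(-363,-570 \right)} + o} = \sqrt{-451 - 394359} = \sqrt{-394810} = i \sqrt{394810}$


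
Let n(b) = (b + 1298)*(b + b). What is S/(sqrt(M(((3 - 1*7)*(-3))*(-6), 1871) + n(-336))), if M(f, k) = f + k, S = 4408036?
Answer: -4408036*I*sqrt(644665)/644665 ≈ -5490.1*I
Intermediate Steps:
n(b) = 2*b*(1298 + b) (n(b) = (1298 + b)*(2*b) = 2*b*(1298 + b))
S/(sqrt(M(((3 - 1*7)*(-3))*(-6), 1871) + n(-336))) = 4408036/(sqrt((((3 - 1*7)*(-3))*(-6) + 1871) + 2*(-336)*(1298 - 336))) = 4408036/(sqrt((((3 - 7)*(-3))*(-6) + 1871) + 2*(-336)*962)) = 4408036/(sqrt((-4*(-3)*(-6) + 1871) - 646464)) = 4408036/(sqrt((12*(-6) + 1871) - 646464)) = 4408036/(sqrt((-72 + 1871) - 646464)) = 4408036/(sqrt(1799 - 646464)) = 4408036/(sqrt(-644665)) = 4408036/((I*sqrt(644665))) = 4408036*(-I*sqrt(644665)/644665) = -4408036*I*sqrt(644665)/644665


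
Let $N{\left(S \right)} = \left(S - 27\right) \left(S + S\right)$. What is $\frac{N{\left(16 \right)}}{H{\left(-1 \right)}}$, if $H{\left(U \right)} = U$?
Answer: $352$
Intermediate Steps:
$N{\left(S \right)} = 2 S \left(-27 + S\right)$ ($N{\left(S \right)} = \left(-27 + S\right) 2 S = 2 S \left(-27 + S\right)$)
$\frac{N{\left(16 \right)}}{H{\left(-1 \right)}} = \frac{2 \cdot 16 \left(-27 + 16\right)}{-1} = 2 \cdot 16 \left(-11\right) \left(-1\right) = \left(-352\right) \left(-1\right) = 352$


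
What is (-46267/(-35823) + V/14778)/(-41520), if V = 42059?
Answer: -730137761/7326789348960 ≈ -9.9653e-5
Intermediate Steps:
(-46267/(-35823) + V/14778)/(-41520) = (-46267/(-35823) + 42059/14778)/(-41520) = (-46267*(-1/35823) + 42059*(1/14778))*(-1/41520) = (46267/35823 + 42059/14778)*(-1/41520) = (730137761/176464098)*(-1/41520) = -730137761/7326789348960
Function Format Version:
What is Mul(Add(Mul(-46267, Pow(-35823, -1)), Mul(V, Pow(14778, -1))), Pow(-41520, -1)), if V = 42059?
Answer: Rational(-730137761, 7326789348960) ≈ -9.9653e-5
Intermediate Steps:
Mul(Add(Mul(-46267, Pow(-35823, -1)), Mul(V, Pow(14778, -1))), Pow(-41520, -1)) = Mul(Add(Mul(-46267, Pow(-35823, -1)), Mul(42059, Pow(14778, -1))), Pow(-41520, -1)) = Mul(Add(Mul(-46267, Rational(-1, 35823)), Mul(42059, Rational(1, 14778))), Rational(-1, 41520)) = Mul(Add(Rational(46267, 35823), Rational(42059, 14778)), Rational(-1, 41520)) = Mul(Rational(730137761, 176464098), Rational(-1, 41520)) = Rational(-730137761, 7326789348960)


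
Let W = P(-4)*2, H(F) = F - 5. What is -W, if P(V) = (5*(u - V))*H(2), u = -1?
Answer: 90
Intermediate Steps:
H(F) = -5 + F
P(V) = 15 + 15*V (P(V) = (5*(-1 - V))*(-5 + 2) = (-5 - 5*V)*(-3) = 15 + 15*V)
W = -90 (W = (15 + 15*(-4))*2 = (15 - 60)*2 = -45*2 = -90)
-W = -1*(-90) = 90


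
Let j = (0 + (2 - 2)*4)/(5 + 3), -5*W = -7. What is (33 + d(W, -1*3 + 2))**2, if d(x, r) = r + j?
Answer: 1024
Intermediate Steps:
W = 7/5 (W = -1/5*(-7) = 7/5 ≈ 1.4000)
j = 0 (j = (0 + 0*4)/8 = (0 + 0)*(1/8) = 0*(1/8) = 0)
d(x, r) = r (d(x, r) = r + 0 = r)
(33 + d(W, -1*3 + 2))**2 = (33 + (-1*3 + 2))**2 = (33 + (-3 + 2))**2 = (33 - 1)**2 = 32**2 = 1024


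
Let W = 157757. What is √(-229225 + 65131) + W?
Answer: 157757 + I*√164094 ≈ 1.5776e+5 + 405.08*I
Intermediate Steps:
√(-229225 + 65131) + W = √(-229225 + 65131) + 157757 = √(-164094) + 157757 = I*√164094 + 157757 = 157757 + I*√164094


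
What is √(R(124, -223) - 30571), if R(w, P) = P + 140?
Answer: 3*I*√3406 ≈ 175.08*I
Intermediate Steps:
R(w, P) = 140 + P
√(R(124, -223) - 30571) = √((140 - 223) - 30571) = √(-83 - 30571) = √(-30654) = 3*I*√3406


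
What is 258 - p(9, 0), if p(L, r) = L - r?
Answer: 249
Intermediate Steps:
258 - p(9, 0) = 258 - (9 - 1*0) = 258 - (9 + 0) = 258 - 1*9 = 258 - 9 = 249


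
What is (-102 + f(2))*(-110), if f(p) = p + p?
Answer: 10780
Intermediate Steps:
f(p) = 2*p
(-102 + f(2))*(-110) = (-102 + 2*2)*(-110) = (-102 + 4)*(-110) = -98*(-110) = 10780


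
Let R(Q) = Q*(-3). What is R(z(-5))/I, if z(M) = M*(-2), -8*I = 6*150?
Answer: 4/15 ≈ 0.26667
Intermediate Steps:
I = -225/2 (I = -3*150/4 = -⅛*900 = -225/2 ≈ -112.50)
z(M) = -2*M
R(Q) = -3*Q
R(z(-5))/I = (-(-6)*(-5))/(-225/2) = -3*10*(-2/225) = -30*(-2/225) = 4/15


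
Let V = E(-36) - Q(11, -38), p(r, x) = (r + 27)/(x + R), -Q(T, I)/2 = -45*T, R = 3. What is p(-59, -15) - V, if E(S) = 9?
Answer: 2951/3 ≈ 983.67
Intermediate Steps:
Q(T, I) = 90*T (Q(T, I) = -(-90)*T = 90*T)
p(r, x) = (27 + r)/(3 + x) (p(r, x) = (r + 27)/(x + 3) = (27 + r)/(3 + x))
V = -981 (V = 9 - 90*11 = 9 - 1*990 = 9 - 990 = -981)
p(-59, -15) - V = (27 - 59)/(3 - 15) - 1*(-981) = -32/(-12) + 981 = -1/12*(-32) + 981 = 8/3 + 981 = 2951/3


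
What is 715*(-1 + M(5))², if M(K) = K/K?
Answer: 0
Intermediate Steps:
M(K) = 1
715*(-1 + M(5))² = 715*(-1 + 1)² = 715*0² = 715*0 = 0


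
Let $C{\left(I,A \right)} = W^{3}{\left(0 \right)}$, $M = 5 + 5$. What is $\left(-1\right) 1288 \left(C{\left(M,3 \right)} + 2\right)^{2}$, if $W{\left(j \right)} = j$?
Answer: $-5152$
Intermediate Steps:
$M = 10$
$C{\left(I,A \right)} = 0$ ($C{\left(I,A \right)} = 0^{3} = 0$)
$\left(-1\right) 1288 \left(C{\left(M,3 \right)} + 2\right)^{2} = \left(-1\right) 1288 \left(0 + 2\right)^{2} = - 1288 \cdot 2^{2} = \left(-1288\right) 4 = -5152$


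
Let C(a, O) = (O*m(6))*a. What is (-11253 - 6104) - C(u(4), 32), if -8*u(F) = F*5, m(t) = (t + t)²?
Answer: -5837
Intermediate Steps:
m(t) = 4*t² (m(t) = (2*t)² = 4*t²)
u(F) = -5*F/8 (u(F) = -F*5/8 = -5*F/8)
C(a, O) = 144*O*a (C(a, O) = (O*(4*6²))*a = (O*(4*36))*a = (O*144)*a = (144*O)*a = 144*O*a)
(-11253 - 6104) - C(u(4), 32) = (-11253 - 6104) - 144*32*(-5/8*4) = -17357 - 144*32*(-5)/2 = -17357 - 1*(-11520) = -17357 + 11520 = -5837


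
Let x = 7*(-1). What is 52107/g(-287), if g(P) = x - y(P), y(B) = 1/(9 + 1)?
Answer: -521070/71 ≈ -7339.0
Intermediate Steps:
x = -7
y(B) = ⅒ (y(B) = 1/10 = ⅒)
g(P) = -71/10 (g(P) = -7 - 1*⅒ = -7 - ⅒ = -71/10)
52107/g(-287) = 52107/(-71/10) = 52107*(-10/71) = -521070/71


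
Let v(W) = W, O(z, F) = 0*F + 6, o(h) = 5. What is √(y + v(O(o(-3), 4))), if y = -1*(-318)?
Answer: 18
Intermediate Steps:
O(z, F) = 6 (O(z, F) = 0 + 6 = 6)
y = 318
√(y + v(O(o(-3), 4))) = √(318 + 6) = √324 = 18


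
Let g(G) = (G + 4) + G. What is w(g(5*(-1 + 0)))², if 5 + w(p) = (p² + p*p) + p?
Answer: 3721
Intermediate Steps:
g(G) = 4 + 2*G (g(G) = (4 + G) + G = 4 + 2*G)
w(p) = -5 + p + 2*p² (w(p) = -5 + ((p² + p*p) + p) = -5 + ((p² + p²) + p) = -5 + (2*p² + p) = -5 + (p + 2*p²) = -5 + p + 2*p²)
w(g(5*(-1 + 0)))² = (-5 + (4 + 2*(5*(-1 + 0))) + 2*(4 + 2*(5*(-1 + 0)))²)² = (-5 + (4 + 2*(5*(-1))) + 2*(4 + 2*(5*(-1)))²)² = (-5 + (4 + 2*(-5)) + 2*(4 + 2*(-5))²)² = (-5 + (4 - 10) + 2*(4 - 10)²)² = (-5 - 6 + 2*(-6)²)² = (-5 - 6 + 2*36)² = (-5 - 6 + 72)² = 61² = 3721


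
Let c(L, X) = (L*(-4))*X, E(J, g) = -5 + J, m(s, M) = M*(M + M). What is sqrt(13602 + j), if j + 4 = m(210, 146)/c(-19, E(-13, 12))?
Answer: sqrt(44078651)/57 ≈ 116.48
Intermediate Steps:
m(s, M) = 2*M**2 (m(s, M) = M*(2*M) = 2*M**2)
c(L, X) = -4*L*X (c(L, X) = (-4*L)*X = -4*L*X)
j = -6013/171 (j = -4 + (2*146**2)/((-4*(-19)*(-5 - 13))) = -4 + (2*21316)/((-4*(-19)*(-18))) = -4 + 42632/(-1368) = -4 + 42632*(-1/1368) = -4 - 5329/171 = -6013/171 ≈ -35.164)
sqrt(13602 + j) = sqrt(13602 - 6013/171) = sqrt(2319929/171) = sqrt(44078651)/57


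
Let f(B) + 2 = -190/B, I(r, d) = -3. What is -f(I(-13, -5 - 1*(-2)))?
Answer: -184/3 ≈ -61.333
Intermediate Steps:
f(B) = -2 - 190/B
-f(I(-13, -5 - 1*(-2))) = -(-2 - 190/(-3)) = -(-2 - 190*(-⅓)) = -(-2 + 190/3) = -1*184/3 = -184/3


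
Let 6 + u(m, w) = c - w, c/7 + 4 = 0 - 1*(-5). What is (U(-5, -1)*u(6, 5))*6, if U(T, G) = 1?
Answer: -24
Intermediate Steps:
c = 7 (c = -28 + 7*(0 - 1*(-5)) = -28 + 7*(0 + 5) = -28 + 7*5 = -28 + 35 = 7)
u(m, w) = 1 - w (u(m, w) = -6 + (7 - w) = 1 - w)
(U(-5, -1)*u(6, 5))*6 = (1*(1 - 1*5))*6 = (1*(1 - 5))*6 = (1*(-4))*6 = -4*6 = -24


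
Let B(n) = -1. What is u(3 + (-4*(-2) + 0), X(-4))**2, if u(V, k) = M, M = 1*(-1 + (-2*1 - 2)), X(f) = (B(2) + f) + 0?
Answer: 25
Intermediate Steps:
X(f) = -1 + f (X(f) = (-1 + f) + 0 = -1 + f)
M = -5 (M = 1*(-1 + (-2 - 2)) = 1*(-1 - 4) = 1*(-5) = -5)
u(V, k) = -5
u(3 + (-4*(-2) + 0), X(-4))**2 = (-5)**2 = 25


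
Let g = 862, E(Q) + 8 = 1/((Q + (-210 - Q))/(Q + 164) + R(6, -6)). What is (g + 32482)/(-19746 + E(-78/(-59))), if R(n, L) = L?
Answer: -1182278208/700422455 ≈ -1.6880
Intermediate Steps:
E(Q) = -8 + 1/(-6 - 210/(164 + Q)) (E(Q) = -8 + 1/((Q + (-210 - Q))/(Q + 164) - 6) = -8 + 1/(-210/(164 + Q) - 6) = -8 + 1/(-6 - 210/(164 + Q)))
(g + 32482)/(-19746 + E(-78/(-59))) = (862 + 32482)/(-19746 + 7*(1388 + 7*(-78/(-59)))/(6*(-199 - (-78)/(-59)))) = 33344/(-19746 + 7*(1388 + 7*(-78*(-1/59)))/(6*(-199 - (-78)*(-1)/59))) = 33344/(-19746 + 7*(1388 + 7*(78/59))/(6*(-199 - 1*78/59))) = 33344/(-19746 + 7*(1388 + 546/59)/(6*(-199 - 78/59))) = 33344/(-19746 + (7/6)*(82438/59)/(-11819/59)) = 33344/(-19746 + (7/6)*(-59/11819)*(82438/59)) = 33344/(-19746 - 288533/35457) = 33344/(-700422455/35457) = 33344*(-35457/700422455) = -1182278208/700422455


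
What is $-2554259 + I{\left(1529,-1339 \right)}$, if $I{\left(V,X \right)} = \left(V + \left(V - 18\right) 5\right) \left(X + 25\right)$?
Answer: $-14490635$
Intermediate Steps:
$I{\left(V,X \right)} = \left(-90 + 6 V\right) \left(25 + X\right)$ ($I{\left(V,X \right)} = \left(V + \left(V - 18\right) 5\right) \left(25 + X\right) = \left(V + \left(-18 + V\right) 5\right) \left(25 + X\right) = \left(V + \left(-90 + 5 V\right)\right) \left(25 + X\right) = \left(-90 + 6 V\right) \left(25 + X\right)$)
$-2554259 + I{\left(1529,-1339 \right)} = -2554259 + \left(-2250 - -120510 + 150 \cdot 1529 + 6 \cdot 1529 \left(-1339\right)\right) = -2554259 + \left(-2250 + 120510 + 229350 - 12283986\right) = -2554259 - 11936376 = -14490635$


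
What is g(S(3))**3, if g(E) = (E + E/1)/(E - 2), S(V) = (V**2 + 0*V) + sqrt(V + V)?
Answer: 1514376/79507 - 156336*sqrt(6)/79507 ≈ 14.231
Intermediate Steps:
S(V) = V**2 + sqrt(2)*sqrt(V) (S(V) = (V**2 + 0) + sqrt(2*V) = V**2 + sqrt(2)*sqrt(V))
g(E) = 2*E/(-2 + E) (g(E) = (E + E*1)/(-2 + E) = (E + E)/(-2 + E) = (2*E)/(-2 + E) = 2*E/(-2 + E))
g(S(3))**3 = (2*(3**2 + sqrt(2)*sqrt(3))/(-2 + (3**2 + sqrt(2)*sqrt(3))))**3 = (2*(9 + sqrt(6))/(-2 + (9 + sqrt(6))))**3 = (2*(9 + sqrt(6))/(7 + sqrt(6)))**3 = 8*(9 + sqrt(6))**3/(7 + sqrt(6))**3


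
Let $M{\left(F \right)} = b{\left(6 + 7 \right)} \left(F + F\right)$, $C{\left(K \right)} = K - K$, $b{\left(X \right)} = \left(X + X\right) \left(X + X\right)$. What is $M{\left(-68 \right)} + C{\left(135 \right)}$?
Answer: $-91936$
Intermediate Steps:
$b{\left(X \right)} = 4 X^{2}$ ($b{\left(X \right)} = 2 X 2 X = 4 X^{2}$)
$C{\left(K \right)} = 0$
$M{\left(F \right)} = 1352 F$ ($M{\left(F \right)} = 4 \left(6 + 7\right)^{2} \left(F + F\right) = 4 \cdot 13^{2} \cdot 2 F = 4 \cdot 169 \cdot 2 F = 676 \cdot 2 F = 1352 F$)
$M{\left(-68 \right)} + C{\left(135 \right)} = 1352 \left(-68\right) + 0 = -91936 + 0 = -91936$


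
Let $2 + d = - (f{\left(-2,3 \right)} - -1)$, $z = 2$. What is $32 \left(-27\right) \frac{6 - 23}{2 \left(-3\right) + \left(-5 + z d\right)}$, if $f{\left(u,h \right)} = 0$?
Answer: $-864$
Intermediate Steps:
$d = -3$ ($d = -2 - \left(0 - -1\right) = -2 - \left(0 + 1\right) = -2 - 1 = -3$)
$32 \left(-27\right) \frac{6 - 23}{2 \left(-3\right) + \left(-5 + z d\right)} = 32 \left(-27\right) \frac{6 - 23}{2 \left(-3\right) + \left(-5 + 2 \left(-3\right)\right)} = - 864 \left(- \frac{17}{-6 - 11}\right) = - 864 \left(- \frac{17}{-17}\right) = - 864 \left(\left(-17\right) \left(- \frac{1}{17}\right)\right) = \left(-864\right) 1 = -864$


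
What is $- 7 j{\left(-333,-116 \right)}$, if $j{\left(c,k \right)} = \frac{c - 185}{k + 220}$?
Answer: $\frac{1813}{52} \approx 34.865$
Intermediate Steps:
$j{\left(c,k \right)} = \frac{-185 + c}{220 + k}$
$- 7 j{\left(-333,-116 \right)} = - 7 \frac{-185 - 333}{220 - 116} = - 7 \cdot \frac{1}{104} \left(-518\right) = \left(-7\right) \left(- \frac{259}{52}\right) = \frac{1813}{52}$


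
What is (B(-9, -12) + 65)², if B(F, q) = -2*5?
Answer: 3025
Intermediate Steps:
B(F, q) = -10
(B(-9, -12) + 65)² = (-10 + 65)² = 55² = 3025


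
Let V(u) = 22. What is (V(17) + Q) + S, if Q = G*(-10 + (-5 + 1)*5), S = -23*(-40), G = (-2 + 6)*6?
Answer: 222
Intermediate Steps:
G = 24 (G = 4*6 = 24)
S = 920
Q = -720 (Q = 24*(-10 + (-5 + 1)*5) = 24*(-10 - 4*5) = 24*(-10 - 20) = 24*(-30) = -720)
(V(17) + Q) + S = (22 - 720) + 920 = -698 + 920 = 222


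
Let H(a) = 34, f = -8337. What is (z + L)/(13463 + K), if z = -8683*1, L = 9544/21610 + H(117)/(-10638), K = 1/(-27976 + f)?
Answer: -9060137028429413/14048460685251405 ≈ -0.64492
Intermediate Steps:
K = -1/36313 (K = 1/(-27976 - 8337) = 1/(-36313) = -1/36313 ≈ -2.7538e-5)
L = 25198583/57471795 (L = 9544/21610 + 34/(-10638) = 9544*(1/21610) + 34*(-1/10638) = 4772/10805 - 17/5319 = 25198583/57471795 ≈ 0.43845)
z = -8683
(z + L)/(13463 + K) = (-8683 + 25198583/57471795)/(13463 - 1/36313) = -499002397402/(57471795*488881918/36313) = -499002397402/57471795*36313/488881918 = -9060137028429413/14048460685251405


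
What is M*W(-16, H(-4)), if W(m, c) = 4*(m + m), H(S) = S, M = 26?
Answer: -3328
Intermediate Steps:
W(m, c) = 8*m (W(m, c) = 4*(2*m) = 8*m)
M*W(-16, H(-4)) = 26*(8*(-16)) = 26*(-128) = -3328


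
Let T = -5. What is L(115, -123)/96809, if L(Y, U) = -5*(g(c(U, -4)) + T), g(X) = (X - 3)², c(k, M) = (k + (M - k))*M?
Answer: -820/96809 ≈ -0.0084703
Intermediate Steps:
c(k, M) = M² (c(k, M) = M*M = M²)
g(X) = (-3 + X)²
L(Y, U) = -820 (L(Y, U) = -5*((-3 + (-4)²)² - 5) = -5*((-3 + 16)² - 5) = -5*(13² - 5) = -5*(169 - 5) = -5*164 = -820)
L(115, -123)/96809 = -820/96809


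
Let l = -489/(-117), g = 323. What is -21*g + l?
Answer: -264374/39 ≈ -6778.8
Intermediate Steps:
l = 163/39 (l = -489*(-1/117) = 163/39 ≈ 4.1795)
-21*g + l = -21*323 + 163/39 = -6783 + 163/39 = -264374/39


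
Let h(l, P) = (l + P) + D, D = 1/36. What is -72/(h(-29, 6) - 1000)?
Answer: 2592/36827 ≈ 0.070383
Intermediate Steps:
D = 1/36 ≈ 0.027778
h(l, P) = 1/36 + P + l (h(l, P) = (l + P) + 1/36 = (P + l) + 1/36 = 1/36 + P + l)
-72/(h(-29, 6) - 1000) = -72/((1/36 + 6 - 29) - 1000) = -72/(-827/36 - 1000) = -72/(-36827/36) = -36/36827*(-72) = 2592/36827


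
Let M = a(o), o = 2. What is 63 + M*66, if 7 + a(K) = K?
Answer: -267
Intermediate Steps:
a(K) = -7 + K
M = -5 (M = -7 + 2 = -5)
63 + M*66 = 63 - 5*66 = 63 - 330 = -267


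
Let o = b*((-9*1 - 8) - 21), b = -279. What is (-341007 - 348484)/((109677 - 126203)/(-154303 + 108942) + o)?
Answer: -31276001251/480933848 ≈ -65.032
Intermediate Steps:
o = 10602 (o = -279*((-9*1 - 8) - 21) = -279*((-9 - 8) - 21) = -279*(-17 - 21) = -279*(-38) = 10602)
(-341007 - 348484)/((109677 - 126203)/(-154303 + 108942) + o) = (-341007 - 348484)/((109677 - 126203)/(-154303 + 108942) + 10602) = -689491/(-16526/(-45361) + 10602) = -689491/(-16526*(-1/45361) + 10602) = -689491/(16526/45361 + 10602) = -689491/480933848/45361 = -689491*45361/480933848 = -31276001251/480933848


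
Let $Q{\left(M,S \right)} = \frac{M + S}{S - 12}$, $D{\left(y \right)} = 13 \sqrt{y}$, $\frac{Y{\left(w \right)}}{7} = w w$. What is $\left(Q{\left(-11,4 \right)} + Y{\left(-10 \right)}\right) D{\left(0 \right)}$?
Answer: $0$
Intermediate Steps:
$Y{\left(w \right)} = 7 w^{2}$ ($Y{\left(w \right)} = 7 w w = 7 w^{2}$)
$Q{\left(M,S \right)} = \frac{M + S}{-12 + S}$
$\left(Q{\left(-11,4 \right)} + Y{\left(-10 \right)}\right) D{\left(0 \right)} = \left(\frac{-11 + 4}{-12 + 4} + 7 \left(-10\right)^{2}\right) 13 \sqrt{0} = \left(\frac{1}{-8} \left(-7\right) + 7 \cdot 100\right) 13 \cdot 0 = \left(\left(- \frac{1}{8}\right) \left(-7\right) + 700\right) 0 = \left(\frac{7}{8} + 700\right) 0 = \frac{5607}{8} \cdot 0 = 0$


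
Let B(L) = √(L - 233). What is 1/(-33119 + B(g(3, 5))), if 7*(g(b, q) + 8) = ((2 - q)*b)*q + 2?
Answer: -231833/7678078857 - I*√12110/7678078857 ≈ -3.0194e-5 - 1.4332e-8*I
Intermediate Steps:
g(b, q) = -54/7 + b*q*(2 - q)/7 (g(b, q) = -8 + (((2 - q)*b)*q + 2)/7 = -8 + ((b*(2 - q))*q + 2)/7 = -8 + (b*q*(2 - q) + 2)/7 = -8 + (2 + b*q*(2 - q))/7 = -8 + (2/7 + b*q*(2 - q)/7) = -54/7 + b*q*(2 - q)/7)
B(L) = √(-233 + L)
1/(-33119 + B(g(3, 5))) = 1/(-33119 + √(-233 + (-54/7 - ⅐*3*5² + (2/7)*3*5))) = 1/(-33119 + √(-233 + (-54/7 - ⅐*3*25 + 30/7))) = 1/(-33119 + √(-233 + (-54/7 - 75/7 + 30/7))) = 1/(-33119 + √(-233 - 99/7)) = 1/(-33119 + √(-1730/7)) = 1/(-33119 + I*√12110/7)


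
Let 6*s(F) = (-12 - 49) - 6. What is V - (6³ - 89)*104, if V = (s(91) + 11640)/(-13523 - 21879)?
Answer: -2805607469/212412 ≈ -13208.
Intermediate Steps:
s(F) = -67/6 (s(F) = ((-12 - 49) - 6)/6 = (-61 - 6)/6 = (⅙)*(-67) = -67/6)
V = -69773/212412 (V = (-67/6 + 11640)/(-13523 - 21879) = (69773/6)/(-35402) = (69773/6)*(-1/35402) = -69773/212412 ≈ -0.32848)
V - (6³ - 89)*104 = -69773/212412 - (6³ - 89)*104 = -69773/212412 - (216 - 89)*104 = -69773/212412 - 127*104 = -69773/212412 - 1*13208 = -69773/212412 - 13208 = -2805607469/212412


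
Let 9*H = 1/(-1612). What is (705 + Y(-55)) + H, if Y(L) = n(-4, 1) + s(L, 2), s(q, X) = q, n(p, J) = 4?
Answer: 9488231/14508 ≈ 654.00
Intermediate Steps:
Y(L) = 4 + L
H = -1/14508 (H = (⅑)/(-1612) = (⅑)*(-1/1612) = -1/14508 ≈ -6.8928e-5)
(705 + Y(-55)) + H = (705 + (4 - 55)) - 1/14508 = (705 - 51) - 1/14508 = 654 - 1/14508 = 9488231/14508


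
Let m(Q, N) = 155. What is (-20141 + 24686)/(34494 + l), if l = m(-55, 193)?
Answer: 4545/34649 ≈ 0.13117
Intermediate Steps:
l = 155
(-20141 + 24686)/(34494 + l) = (-20141 + 24686)/(34494 + 155) = 4545/34649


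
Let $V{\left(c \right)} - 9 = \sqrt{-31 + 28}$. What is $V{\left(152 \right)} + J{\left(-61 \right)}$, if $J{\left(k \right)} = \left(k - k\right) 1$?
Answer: $9 + i \sqrt{3} \approx 9.0 + 1.732 i$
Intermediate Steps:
$J{\left(k \right)} = 0$ ($J{\left(k \right)} = 0 \cdot 1 = 0$)
$V{\left(c \right)} = 9 + i \sqrt{3}$ ($V{\left(c \right)} = 9 + \sqrt{-31 + 28} = 9 + \sqrt{-3} = 9 + i \sqrt{3}$)
$V{\left(152 \right)} + J{\left(-61 \right)} = \left(9 + i \sqrt{3}\right) + 0 = 9 + i \sqrt{3}$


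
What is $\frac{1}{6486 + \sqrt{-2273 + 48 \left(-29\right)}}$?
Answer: $\frac{6486}{42071861} - \frac{i \sqrt{3665}}{42071861} \approx 0.00015416 - 1.4389 \cdot 10^{-6} i$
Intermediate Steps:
$\frac{1}{6486 + \sqrt{-2273 + 48 \left(-29\right)}} = \frac{1}{6486 + \sqrt{-2273 - 1392}} = \frac{1}{6486 + \sqrt{-3665}} = \frac{1}{6486 + i \sqrt{3665}}$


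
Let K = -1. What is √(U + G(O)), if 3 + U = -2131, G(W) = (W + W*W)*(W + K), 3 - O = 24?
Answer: 11*I*√94 ≈ 106.65*I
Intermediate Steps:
O = -21 (O = 3 - 1*24 = 3 - 24 = -21)
G(W) = (-1 + W)*(W + W²) (G(W) = (W + W*W)*(W - 1) = (W + W²)*(-1 + W) = (-1 + W)*(W + W²))
U = -2134 (U = -3 - 2131 = -2134)
√(U + G(O)) = √(-2134 + ((-21)³ - 1*(-21))) = √(-2134 + (-9261 + 21)) = √(-2134 - 9240) = √(-11374) = 11*I*√94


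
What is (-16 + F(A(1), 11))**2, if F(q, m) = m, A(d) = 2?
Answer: 25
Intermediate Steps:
(-16 + F(A(1), 11))**2 = (-16 + 11)**2 = (-5)**2 = 25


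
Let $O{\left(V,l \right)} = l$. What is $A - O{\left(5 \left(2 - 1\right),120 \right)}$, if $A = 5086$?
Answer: $4966$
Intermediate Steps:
$A - O{\left(5 \left(2 - 1\right),120 \right)} = 5086 - 120 = 4966$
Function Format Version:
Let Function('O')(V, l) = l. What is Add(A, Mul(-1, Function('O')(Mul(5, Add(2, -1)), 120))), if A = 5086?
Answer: 4966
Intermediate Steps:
Add(A, Mul(-1, Function('O')(Mul(5, Add(2, -1)), 120))) = Add(5086, Mul(-1, 120)) = Add(5086, -120) = 4966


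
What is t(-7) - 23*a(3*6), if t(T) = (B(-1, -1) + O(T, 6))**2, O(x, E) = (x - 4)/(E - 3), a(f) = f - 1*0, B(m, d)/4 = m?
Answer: -3197/9 ≈ -355.22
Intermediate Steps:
B(m, d) = 4*m
a(f) = f (a(f) = f + 0 = f)
O(x, E) = (-4 + x)/(-3 + E)
t(T) = (-16/3 + T/3)**2 (t(T) = (4*(-1) + (-4 + T)/(-3 + 6))**2 = (-4 + (-4 + T)/3)**2 = (-4 + (-4/3 + T/3))**2 = (-16/3 + T/3)**2)
t(-7) - 23*a(3*6) = (-16 - 7)**2/9 - 69*6 = (1/9)*(-23)**2 - 23*18 = (1/9)*529 - 414 = 529/9 - 414 = -3197/9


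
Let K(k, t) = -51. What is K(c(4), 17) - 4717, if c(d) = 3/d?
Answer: -4768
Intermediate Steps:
K(c(4), 17) - 4717 = -51 - 4717 = -4768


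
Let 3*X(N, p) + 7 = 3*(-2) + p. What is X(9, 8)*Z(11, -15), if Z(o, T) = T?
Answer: 25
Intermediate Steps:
X(N, p) = -13/3 + p/3 (X(N, p) = -7/3 + (3*(-2) + p)/3 = -7/3 + (-6 + p)/3 = -7/3 + (-2 + p/3) = -13/3 + p/3)
X(9, 8)*Z(11, -15) = (-13/3 + (⅓)*8)*(-15) = (-13/3 + 8/3)*(-15) = -5/3*(-15) = 25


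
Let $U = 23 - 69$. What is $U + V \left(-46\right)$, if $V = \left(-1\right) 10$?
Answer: $414$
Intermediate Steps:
$V = -10$
$U = -46$ ($U = 23 - 69 = -46$)
$U + V \left(-46\right) = -46 - -460 = -46 + 460 = 414$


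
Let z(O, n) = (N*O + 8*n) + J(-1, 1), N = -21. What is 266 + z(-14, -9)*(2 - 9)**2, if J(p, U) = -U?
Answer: 11095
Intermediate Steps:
z(O, n) = -1 - 21*O + 8*n (z(O, n) = (-21*O + 8*n) - 1*1 = (-21*O + 8*n) - 1 = -1 - 21*O + 8*n)
266 + z(-14, -9)*(2 - 9)**2 = 266 + (-1 - 21*(-14) + 8*(-9))*(2 - 9)**2 = 266 + (-1 + 294 - 72)*(-7)**2 = 266 + 221*49 = 266 + 10829 = 11095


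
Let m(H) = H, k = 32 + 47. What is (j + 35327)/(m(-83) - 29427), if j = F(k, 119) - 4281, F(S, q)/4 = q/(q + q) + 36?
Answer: -15596/14755 ≈ -1.0570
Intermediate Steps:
k = 79
F(S, q) = 146 (F(S, q) = 4*(q/(q + q) + 36) = 4*(q/((2*q)) + 36) = 4*((1/(2*q))*q + 36) = 4*(½ + 36) = 4*(73/2) = 146)
j = -4135 (j = 146 - 4281 = -4135)
(j + 35327)/(m(-83) - 29427) = (-4135 + 35327)/(-83 - 29427) = 31192/(-29510) = 31192*(-1/29510) = -15596/14755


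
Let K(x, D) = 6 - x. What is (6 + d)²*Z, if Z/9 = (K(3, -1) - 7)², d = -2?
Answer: 2304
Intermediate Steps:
Z = 144 (Z = 9*((6 - 1*3) - 7)² = 9*((6 - 3) - 7)² = 9*(3 - 7)² = 9*(-4)² = 9*16 = 144)
(6 + d)²*Z = (6 - 2)²*144 = 4²*144 = 16*144 = 2304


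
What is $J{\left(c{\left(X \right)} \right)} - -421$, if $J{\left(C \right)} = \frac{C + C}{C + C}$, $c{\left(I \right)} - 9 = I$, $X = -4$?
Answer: $422$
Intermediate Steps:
$c{\left(I \right)} = 9 + I$
$J{\left(C \right)} = 1$ ($J{\left(C \right)} = \frac{2 C}{2 C} = 2 C \frac{1}{2 C} = 1$)
$J{\left(c{\left(X \right)} \right)} - -421 = 1 - -421 = 1 + 421 = 422$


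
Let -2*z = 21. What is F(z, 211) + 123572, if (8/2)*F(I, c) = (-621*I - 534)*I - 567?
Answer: 1723451/16 ≈ 1.0772e+5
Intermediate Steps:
z = -21/2 (z = -½*21 = -21/2 ≈ -10.500)
F(I, c) = -567/4 + I*(-534 - 621*I)/4 (F(I, c) = ((-621*I - 534)*I - 567)/4 = ((-534 - 621*I)*I - 567)/4 = (I*(-534 - 621*I) - 567)/4 = (-567 + I*(-534 - 621*I))/4 = -567/4 + I*(-534 - 621*I)/4)
F(z, 211) + 123572 = (-567/4 - 621*(-21/2)²/4 - 267/2*(-21/2)) + 123572 = (-567/4 - 621/4*441/4 + 5607/4) + 123572 = (-567/4 - 273861/16 + 5607/4) + 123572 = -253701/16 + 123572 = 1723451/16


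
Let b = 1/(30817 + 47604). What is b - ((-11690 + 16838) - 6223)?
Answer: 84302576/78421 ≈ 1075.0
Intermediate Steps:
b = 1/78421 ≈ 1.2752e-5
b - ((-11690 + 16838) - 6223) = 1/78421 - ((-11690 + 16838) - 6223) = 1/78421 - (5148 - 6223) = 1/78421 - 1*(-1075) = 1/78421 + 1075 = 84302576/78421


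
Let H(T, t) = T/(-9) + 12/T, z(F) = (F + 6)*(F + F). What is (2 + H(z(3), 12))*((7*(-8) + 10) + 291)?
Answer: -8330/9 ≈ -925.56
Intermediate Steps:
z(F) = 2*F*(6 + F) (z(F) = (6 + F)*(2*F) = 2*F*(6 + F))
H(T, t) = 12/T - T/9 (H(T, t) = T*(-⅑) + 12/T = -T/9 + 12/T = 12/T - T/9)
(2 + H(z(3), 12))*((7*(-8) + 10) + 291) = (2 + (12/((2*3*(6 + 3))) - 2*3*(6 + 3)/9))*((7*(-8) + 10) + 291) = (2 + (12/((2*3*9)) - 2*3*9/9))*((-56 + 10) + 291) = (2 + (12/54 - ⅑*54))*(-46 + 291) = (2 + (12*(1/54) - 6))*245 = (2 + (2/9 - 6))*245 = (2 - 52/9)*245 = -34/9*245 = -8330/9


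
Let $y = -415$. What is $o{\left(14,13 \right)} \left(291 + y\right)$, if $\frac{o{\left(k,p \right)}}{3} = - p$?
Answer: $4836$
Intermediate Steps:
$o{\left(k,p \right)} = - 3 p$ ($o{\left(k,p \right)} = 3 \left(- p\right) = - 3 p$)
$o{\left(14,13 \right)} \left(291 + y\right) = \left(-3\right) 13 \left(291 - 415\right) = \left(-39\right) \left(-124\right) = 4836$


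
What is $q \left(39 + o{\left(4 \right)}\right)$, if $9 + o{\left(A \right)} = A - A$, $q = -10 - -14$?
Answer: $120$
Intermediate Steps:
$q = 4$ ($q = -10 + 14 = 4$)
$o{\left(A \right)} = -9$ ($o{\left(A \right)} = -9 + \left(A - A\right) = -9 + 0 = -9$)
$q \left(39 + o{\left(4 \right)}\right) = 4 \left(39 - 9\right) = 4 \cdot 30 = 120$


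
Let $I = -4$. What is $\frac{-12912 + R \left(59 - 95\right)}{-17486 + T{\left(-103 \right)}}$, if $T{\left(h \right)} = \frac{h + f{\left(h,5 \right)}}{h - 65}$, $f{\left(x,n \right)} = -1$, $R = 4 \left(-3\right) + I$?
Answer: $\frac{259056}{367193} \approx 0.7055$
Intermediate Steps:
$R = -16$ ($R = 4 \left(-3\right) - 4 = -12 - 4 = -16$)
$T{\left(h \right)} = \frac{-1 + h}{-65 + h}$ ($T{\left(h \right)} = \frac{h - 1}{h - 65} = \frac{-1 + h}{-65 + h}$)
$\frac{-12912 + R \left(59 - 95\right)}{-17486 + T{\left(-103 \right)}} = \frac{-12912 - 16 \left(59 - 95\right)}{-17486 + \frac{-1 - 103}{-65 - 103}} = \frac{-12912 - -576}{-17486 + \frac{1}{-168} \left(-104\right)} = \frac{-12912 + 576}{-17486 - - \frac{13}{21}} = - \frac{12336}{-17486 + \frac{13}{21}} = - \frac{12336}{- \frac{367193}{21}} = \left(-12336\right) \left(- \frac{21}{367193}\right) = \frac{259056}{367193}$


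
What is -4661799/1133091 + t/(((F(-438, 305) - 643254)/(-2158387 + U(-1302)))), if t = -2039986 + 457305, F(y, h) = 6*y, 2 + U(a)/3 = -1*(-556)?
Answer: -429744948022149077/81315897918 ≈ -5.2849e+6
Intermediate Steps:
U(a) = 1662 (U(a) = -6 + 3*(-1*(-556)) = -6 + 3*556 = -6 + 1668 = 1662)
t = -1582681
-4661799/1133091 + t/(((F(-438, 305) - 643254)/(-2158387 + U(-1302)))) = -4661799/1133091 - 1582681*(-2158387 + 1662)/(6*(-438) - 643254) = -4661799*1/1133091 - 1582681*(-2156725/(-2628 - 643254)) = -1553933/377697 - 1582681/((-645882*(-1/2156725))) = -1553933/377697 - 1582681/645882/2156725 = -1553933/377697 - 1582681*2156725/645882 = -1553933/377697 - 3413407679725/645882 = -429744948022149077/81315897918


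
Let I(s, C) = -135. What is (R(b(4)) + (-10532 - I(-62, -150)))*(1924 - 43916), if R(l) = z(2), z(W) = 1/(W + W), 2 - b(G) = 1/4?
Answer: 436580326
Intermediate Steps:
b(G) = 7/4 (b(G) = 2 - 1/4 = 7/4)
z(W) = 1/(2*W)
R(l) = 1/4 (R(l) = (1/2)/2 = (1/2)*(1/2) = 1/4)
(R(b(4)) + (-10532 - I(-62, -150)))*(1924 - 43916) = (1/4 + (-10532 - 1*(-135)))*(1924 - 43916) = (1/4 + (-10532 + 135))*(-41992) = (1/4 - 10397)*(-41992) = -41587/4*(-41992) = 436580326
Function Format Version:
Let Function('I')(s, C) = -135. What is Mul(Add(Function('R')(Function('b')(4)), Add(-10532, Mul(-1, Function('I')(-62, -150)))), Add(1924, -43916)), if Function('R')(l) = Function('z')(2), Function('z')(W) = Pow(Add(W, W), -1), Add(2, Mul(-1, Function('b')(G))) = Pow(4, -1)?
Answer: 436580326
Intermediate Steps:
Function('b')(G) = Rational(7, 4) (Function('b')(G) = Add(2, Mul(-1, Pow(4, -1))) = Add(2, Mul(-1, Rational(1, 4))) = Add(2, Rational(-1, 4)) = Rational(7, 4))
Function('z')(W) = Mul(Rational(1, 2), Pow(W, -1)) (Function('z')(W) = Pow(Mul(2, W), -1) = Mul(Rational(1, 2), Pow(W, -1)))
Function('R')(l) = Rational(1, 4) (Function('R')(l) = Mul(Rational(1, 2), Pow(2, -1)) = Mul(Rational(1, 2), Rational(1, 2)) = Rational(1, 4))
Mul(Add(Function('R')(Function('b')(4)), Add(-10532, Mul(-1, Function('I')(-62, -150)))), Add(1924, -43916)) = Mul(Add(Rational(1, 4), Add(-10532, Mul(-1, -135))), Add(1924, -43916)) = Mul(Add(Rational(1, 4), Add(-10532, 135)), -41992) = Mul(Add(Rational(1, 4), -10397), -41992) = Mul(Rational(-41587, 4), -41992) = 436580326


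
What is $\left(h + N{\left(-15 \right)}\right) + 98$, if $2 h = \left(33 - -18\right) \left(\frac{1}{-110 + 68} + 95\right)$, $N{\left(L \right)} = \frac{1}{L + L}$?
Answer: $\frac{1058341}{420} \approx 2519.9$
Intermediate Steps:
$N{\left(L \right)} = \frac{1}{2 L}$
$h = \frac{67813}{28}$ ($h = \frac{\left(33 - -18\right) \left(\frac{1}{-110 + 68} + 95\right)}{2} = \frac{\left(33 + 18\right) \left(\frac{1}{-42} + 95\right)}{2} = \frac{51 \left(- \frac{1}{42} + 95\right)}{2} = \frac{51 \cdot \frac{3989}{42}}{2} = \frac{1}{2} \cdot \frac{67813}{14} = \frac{67813}{28} \approx 2421.9$)
$\left(h + N{\left(-15 \right)}\right) + 98 = \left(\frac{67813}{28} + \frac{1}{2 \left(-15\right)}\right) + 98 = \left(\frac{67813}{28} + \frac{1}{2} \left(- \frac{1}{15}\right)\right) + 98 = \left(\frac{67813}{28} - \frac{1}{30}\right) + 98 = \frac{1017181}{420} + 98 = \frac{1058341}{420}$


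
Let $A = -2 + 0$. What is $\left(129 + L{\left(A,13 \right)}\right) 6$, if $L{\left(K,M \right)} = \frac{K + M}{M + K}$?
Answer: $780$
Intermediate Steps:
$A = -2$
$L{\left(K,M \right)} = 1$ ($L{\left(K,M \right)} = \frac{K + M}{K + M} = 1$)
$\left(129 + L{\left(A,13 \right)}\right) 6 = \left(129 + 1\right) 6 = 130 \cdot 6 = 780$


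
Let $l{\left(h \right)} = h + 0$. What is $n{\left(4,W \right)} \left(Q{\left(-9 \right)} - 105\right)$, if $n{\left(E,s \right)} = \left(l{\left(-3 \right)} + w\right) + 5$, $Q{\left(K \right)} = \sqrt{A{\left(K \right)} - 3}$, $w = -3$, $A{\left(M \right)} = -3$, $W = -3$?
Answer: $105 - i \sqrt{6} \approx 105.0 - 2.4495 i$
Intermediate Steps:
$l{\left(h \right)} = h$
$Q{\left(K \right)} = i \sqrt{6}$ ($Q{\left(K \right)} = \sqrt{-3 - 3} = \sqrt{-6} = i \sqrt{6}$)
$n{\left(E,s \right)} = -1$ ($n{\left(E,s \right)} = \left(-3 - 3\right) + 5 = -6 + 5 = -1$)
$n{\left(4,W \right)} \left(Q{\left(-9 \right)} - 105\right) = - (i \sqrt{6} - 105) = - (-105 + i \sqrt{6}) = 105 - i \sqrt{6}$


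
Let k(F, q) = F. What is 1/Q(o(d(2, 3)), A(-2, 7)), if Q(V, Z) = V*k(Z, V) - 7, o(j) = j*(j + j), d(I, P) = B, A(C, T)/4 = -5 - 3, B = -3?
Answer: -1/583 ≈ -0.0017153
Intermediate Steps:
A(C, T) = -32 (A(C, T) = 4*(-5 - 3) = 4*(-8) = -32)
d(I, P) = -3
o(j) = 2*j² (o(j) = j*(2*j) = 2*j²)
Q(V, Z) = -7 + V*Z (Q(V, Z) = V*Z - 7 = -7 + V*Z)
1/Q(o(d(2, 3)), A(-2, 7)) = 1/(-7 + (2*(-3)²)*(-32)) = 1/(-7 + (2*9)*(-32)) = 1/(-7 + 18*(-32)) = 1/(-7 - 576) = 1/(-583) = -1/583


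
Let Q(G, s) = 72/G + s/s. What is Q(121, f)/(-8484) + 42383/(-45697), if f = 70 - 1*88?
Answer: -43517681533/46910895108 ≈ -0.92767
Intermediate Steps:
f = -18 (f = 70 - 88 = -18)
Q(G, s) = 1 + 72/G (Q(G, s) = 72/G + 1 = 1 + 72/G)
Q(121, f)/(-8484) + 42383/(-45697) = ((72 + 121)/121)/(-8484) + 42383/(-45697) = ((1/121)*193)*(-1/8484) + 42383*(-1/45697) = (193/121)*(-1/8484) - 42383/45697 = -193/1026564 - 42383/45697 = -43517681533/46910895108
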